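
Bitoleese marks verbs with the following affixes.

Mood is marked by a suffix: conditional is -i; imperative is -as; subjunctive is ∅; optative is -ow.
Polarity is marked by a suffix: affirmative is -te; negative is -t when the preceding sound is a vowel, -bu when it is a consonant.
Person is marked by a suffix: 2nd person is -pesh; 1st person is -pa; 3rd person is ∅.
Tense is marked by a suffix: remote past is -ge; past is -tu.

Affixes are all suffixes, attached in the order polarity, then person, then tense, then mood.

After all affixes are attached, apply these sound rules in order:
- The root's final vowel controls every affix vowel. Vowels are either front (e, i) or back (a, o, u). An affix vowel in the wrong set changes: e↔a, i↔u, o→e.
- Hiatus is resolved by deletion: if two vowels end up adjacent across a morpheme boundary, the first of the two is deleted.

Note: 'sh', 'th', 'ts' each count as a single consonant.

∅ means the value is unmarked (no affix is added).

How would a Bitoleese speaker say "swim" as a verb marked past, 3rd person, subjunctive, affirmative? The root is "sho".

Attach polarity affirmative -te → shote.
person = 3rd person: zero marking, form stays shote.
Attach tense past -tu → shotetu.
mood = subjunctive: zero marking, form stays shotetu.
Apply vowel harmony: shotetu → shotatu.
Vowel deletion: no change.

shotatu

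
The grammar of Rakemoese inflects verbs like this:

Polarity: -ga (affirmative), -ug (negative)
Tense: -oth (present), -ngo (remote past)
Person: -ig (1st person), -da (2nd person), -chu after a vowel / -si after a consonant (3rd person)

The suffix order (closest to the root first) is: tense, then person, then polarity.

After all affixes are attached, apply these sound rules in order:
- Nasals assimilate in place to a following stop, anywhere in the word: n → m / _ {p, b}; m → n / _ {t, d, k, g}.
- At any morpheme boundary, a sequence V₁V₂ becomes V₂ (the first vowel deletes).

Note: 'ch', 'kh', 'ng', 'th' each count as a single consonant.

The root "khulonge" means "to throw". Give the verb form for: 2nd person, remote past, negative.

Attach tense remote past -ngo → khulongengo.
Attach person 2nd person -da → khulongengoda.
Attach polarity negative -ug → khulongengodaug.
Nasal assimilation: no change.
Apply vowel deletion: khulongengodaug → khulongengodug.

khulongengodug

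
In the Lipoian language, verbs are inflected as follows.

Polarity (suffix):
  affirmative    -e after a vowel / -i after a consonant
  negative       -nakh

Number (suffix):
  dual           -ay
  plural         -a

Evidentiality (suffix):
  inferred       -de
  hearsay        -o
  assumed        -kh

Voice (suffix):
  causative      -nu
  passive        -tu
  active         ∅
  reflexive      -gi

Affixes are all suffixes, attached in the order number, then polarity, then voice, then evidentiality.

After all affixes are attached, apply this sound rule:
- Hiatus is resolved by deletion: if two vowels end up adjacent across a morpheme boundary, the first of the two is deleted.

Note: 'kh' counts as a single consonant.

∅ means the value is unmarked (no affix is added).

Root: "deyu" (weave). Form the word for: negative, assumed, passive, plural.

Attach number plural -a → deyua.
Attach polarity negative -nakh → deyuanakh.
Attach voice passive -tu → deyuanakhtu.
Attach evidentiality assumed -kh → deyuanakhtukh.
Apply vowel deletion: deyuanakhtukh → deyanakhtukh.

deyanakhtukh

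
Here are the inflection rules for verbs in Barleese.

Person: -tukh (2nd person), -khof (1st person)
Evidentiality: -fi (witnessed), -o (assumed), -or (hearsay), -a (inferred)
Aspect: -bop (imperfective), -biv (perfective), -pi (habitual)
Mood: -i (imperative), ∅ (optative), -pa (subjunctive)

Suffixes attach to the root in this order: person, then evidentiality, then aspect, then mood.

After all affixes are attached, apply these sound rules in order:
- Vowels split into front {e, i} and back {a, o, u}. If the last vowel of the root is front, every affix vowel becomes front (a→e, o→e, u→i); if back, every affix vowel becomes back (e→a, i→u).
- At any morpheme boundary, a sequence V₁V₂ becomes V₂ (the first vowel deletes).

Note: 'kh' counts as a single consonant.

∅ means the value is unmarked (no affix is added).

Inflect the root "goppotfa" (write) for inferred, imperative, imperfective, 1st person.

Attach person 1st person -khof → goppotfakhof.
Attach evidentiality inferred -a → goppotfakhofa.
Attach aspect imperfective -bop → goppotfakhofabop.
Attach mood imperative -i → goppotfakhofabopi.
Apply vowel harmony: goppotfakhofabopi → goppotfakhofabopu.
Vowel deletion: no change.

goppotfakhofabopu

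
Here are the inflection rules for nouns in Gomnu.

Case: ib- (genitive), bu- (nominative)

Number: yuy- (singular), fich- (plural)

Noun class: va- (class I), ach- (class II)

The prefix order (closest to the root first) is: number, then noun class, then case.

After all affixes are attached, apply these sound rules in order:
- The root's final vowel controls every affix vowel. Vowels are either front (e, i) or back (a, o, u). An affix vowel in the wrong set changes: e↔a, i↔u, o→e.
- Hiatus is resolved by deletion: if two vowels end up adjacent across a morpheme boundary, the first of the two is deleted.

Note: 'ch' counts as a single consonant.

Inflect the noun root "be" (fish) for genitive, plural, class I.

Attach number plural fich- → fichbe.
Attach noun class class I va- → vafichbe.
Attach case genitive ib- → ibvafichbe.
Apply vowel harmony: ibvafichbe → ibvefichbe.
Vowel deletion: no change.

ibvefichbe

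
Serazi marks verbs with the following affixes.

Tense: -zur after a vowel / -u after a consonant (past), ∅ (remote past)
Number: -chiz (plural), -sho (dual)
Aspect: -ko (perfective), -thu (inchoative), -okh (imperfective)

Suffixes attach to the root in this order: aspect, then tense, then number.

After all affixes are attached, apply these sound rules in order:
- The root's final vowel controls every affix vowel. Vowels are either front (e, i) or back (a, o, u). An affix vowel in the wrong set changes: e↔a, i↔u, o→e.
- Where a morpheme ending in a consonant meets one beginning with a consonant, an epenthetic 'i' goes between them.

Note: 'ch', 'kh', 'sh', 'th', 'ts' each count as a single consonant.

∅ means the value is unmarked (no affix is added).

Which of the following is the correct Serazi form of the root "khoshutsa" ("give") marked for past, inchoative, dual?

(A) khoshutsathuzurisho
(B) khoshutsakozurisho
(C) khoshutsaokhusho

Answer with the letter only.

A

Attach aspect inchoative -thu → khoshutsathu.
Attach tense past -zur (after vowel 'u') → khoshutsathuzur.
Attach number dual -sho → khoshutsathuzursho.
Vowel harmony: no change.
Apply epenthesis: khoshutsathuzursho → khoshutsathuzurisho.
So the correct form is khoshutsathuzurisho, option (A).
(B) khoshutsakozurisho is wrong: it uses perfective instead of inchoative for aspect.
(C) khoshutsaokhusho is wrong: it uses imperfective instead of inchoative for aspect.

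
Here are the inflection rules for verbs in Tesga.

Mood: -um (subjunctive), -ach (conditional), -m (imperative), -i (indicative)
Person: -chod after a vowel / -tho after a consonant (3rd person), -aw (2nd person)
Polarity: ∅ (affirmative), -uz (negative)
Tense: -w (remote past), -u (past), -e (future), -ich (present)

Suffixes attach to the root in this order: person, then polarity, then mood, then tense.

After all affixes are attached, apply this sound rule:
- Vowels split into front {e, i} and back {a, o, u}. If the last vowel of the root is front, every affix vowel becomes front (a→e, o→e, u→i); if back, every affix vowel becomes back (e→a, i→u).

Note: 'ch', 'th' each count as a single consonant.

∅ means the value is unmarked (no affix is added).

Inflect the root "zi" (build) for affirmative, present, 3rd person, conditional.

Attach person 3rd person -chod (after vowel 'i') → zichod.
polarity = affirmative: zero marking, form stays zichod.
Attach mood conditional -ach → zichodach.
Attach tense present -ich → zichodachich.
Apply vowel harmony: zichodachich → zichedechich.

zichedechich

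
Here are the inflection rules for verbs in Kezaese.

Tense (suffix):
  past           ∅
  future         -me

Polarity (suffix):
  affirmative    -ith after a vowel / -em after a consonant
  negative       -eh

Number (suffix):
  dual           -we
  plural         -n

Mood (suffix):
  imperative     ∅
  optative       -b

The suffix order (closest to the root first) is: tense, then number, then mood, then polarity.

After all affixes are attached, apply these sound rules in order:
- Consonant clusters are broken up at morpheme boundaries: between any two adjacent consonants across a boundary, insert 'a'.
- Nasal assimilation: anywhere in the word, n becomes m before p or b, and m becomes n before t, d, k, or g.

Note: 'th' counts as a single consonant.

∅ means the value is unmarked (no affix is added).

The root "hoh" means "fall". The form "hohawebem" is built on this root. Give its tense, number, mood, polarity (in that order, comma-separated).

Segment: hoh-we-b-em.
tense: ∅ → past.
number: -we → dual.
mood: -b → optative.
polarity: -ith/em → affirmative.

past, dual, optative, affirmative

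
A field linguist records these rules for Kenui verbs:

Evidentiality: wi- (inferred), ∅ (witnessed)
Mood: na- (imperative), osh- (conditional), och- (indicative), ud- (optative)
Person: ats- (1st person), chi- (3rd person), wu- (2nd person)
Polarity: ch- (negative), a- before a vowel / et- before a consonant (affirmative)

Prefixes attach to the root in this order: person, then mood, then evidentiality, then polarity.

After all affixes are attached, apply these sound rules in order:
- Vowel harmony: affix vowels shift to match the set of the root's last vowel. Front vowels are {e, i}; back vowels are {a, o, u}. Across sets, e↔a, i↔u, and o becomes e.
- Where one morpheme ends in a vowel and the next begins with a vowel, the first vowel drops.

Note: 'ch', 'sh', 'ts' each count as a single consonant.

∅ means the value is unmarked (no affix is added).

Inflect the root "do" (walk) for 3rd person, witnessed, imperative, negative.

chnachudo

Attach person 3rd person chi- → chido.
Attach mood imperative na- → nachido.
evidentiality = witnessed: zero marking, form stays nachido.
Attach polarity negative ch- → chnachido.
Apply vowel harmony: chnachido → chnachudo.
Vowel deletion: no change.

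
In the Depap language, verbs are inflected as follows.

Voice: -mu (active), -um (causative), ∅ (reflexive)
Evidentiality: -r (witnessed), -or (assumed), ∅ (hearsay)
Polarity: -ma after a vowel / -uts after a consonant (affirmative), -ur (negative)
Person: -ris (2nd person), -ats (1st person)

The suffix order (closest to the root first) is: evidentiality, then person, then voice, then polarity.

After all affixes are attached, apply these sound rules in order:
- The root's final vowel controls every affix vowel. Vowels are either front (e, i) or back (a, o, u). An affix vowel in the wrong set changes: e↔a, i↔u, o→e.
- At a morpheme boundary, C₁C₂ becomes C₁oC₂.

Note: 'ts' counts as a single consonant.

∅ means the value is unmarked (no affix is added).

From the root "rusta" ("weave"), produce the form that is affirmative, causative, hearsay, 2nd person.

rustarusumuts

evidentiality = hearsay: zero marking, form stays rusta.
Attach person 2nd person -ris → rustaris.
Attach voice causative -um → rustarisum.
Attach polarity affirmative -uts (after consonant 'm') → rustarisumuts.
Apply vowel harmony: rustarisumuts → rustarusumuts.
Epenthesis: no change.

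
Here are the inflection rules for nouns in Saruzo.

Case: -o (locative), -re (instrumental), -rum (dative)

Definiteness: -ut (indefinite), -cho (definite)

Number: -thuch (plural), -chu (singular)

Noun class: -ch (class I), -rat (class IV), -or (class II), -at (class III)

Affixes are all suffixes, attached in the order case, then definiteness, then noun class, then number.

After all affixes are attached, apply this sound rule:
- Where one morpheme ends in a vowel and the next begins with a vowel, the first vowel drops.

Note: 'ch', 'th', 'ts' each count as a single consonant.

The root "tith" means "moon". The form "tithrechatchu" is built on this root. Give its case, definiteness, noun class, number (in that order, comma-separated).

Segment: tith-re-cho-at-chu.
case: -re → instrumental.
definiteness: -cho → definite.
noun class: -at → class III.
number: -chu → singular.

instrumental, definite, class III, singular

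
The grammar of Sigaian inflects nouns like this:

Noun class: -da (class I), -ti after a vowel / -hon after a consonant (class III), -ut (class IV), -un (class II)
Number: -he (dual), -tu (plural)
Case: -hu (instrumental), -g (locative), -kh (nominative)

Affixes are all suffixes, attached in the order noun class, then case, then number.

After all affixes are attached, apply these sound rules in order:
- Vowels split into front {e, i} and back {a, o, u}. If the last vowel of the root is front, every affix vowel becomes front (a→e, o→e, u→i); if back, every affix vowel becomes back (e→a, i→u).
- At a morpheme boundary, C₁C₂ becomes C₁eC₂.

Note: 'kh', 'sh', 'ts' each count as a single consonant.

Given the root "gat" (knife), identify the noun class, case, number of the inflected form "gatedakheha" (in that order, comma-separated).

Segment: gat-da-kh-he.
noun class: -da → class I.
case: -kh → nominative.
number: -he → dual.

class I, nominative, dual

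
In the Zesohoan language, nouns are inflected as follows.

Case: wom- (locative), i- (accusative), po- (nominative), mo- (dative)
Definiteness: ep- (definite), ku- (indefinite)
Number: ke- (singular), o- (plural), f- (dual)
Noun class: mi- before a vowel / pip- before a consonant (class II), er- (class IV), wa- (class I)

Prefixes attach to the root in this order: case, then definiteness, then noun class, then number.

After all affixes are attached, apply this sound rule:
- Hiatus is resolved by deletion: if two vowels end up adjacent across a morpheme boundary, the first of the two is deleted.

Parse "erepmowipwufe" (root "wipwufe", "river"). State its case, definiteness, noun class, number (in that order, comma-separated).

dative, definite, class IV, plural

Segment: o-er-ep-mo-wipwufe.
case: mo- → dative.
definiteness: ep- → definite.
noun class: er- → class IV.
number: o- → plural.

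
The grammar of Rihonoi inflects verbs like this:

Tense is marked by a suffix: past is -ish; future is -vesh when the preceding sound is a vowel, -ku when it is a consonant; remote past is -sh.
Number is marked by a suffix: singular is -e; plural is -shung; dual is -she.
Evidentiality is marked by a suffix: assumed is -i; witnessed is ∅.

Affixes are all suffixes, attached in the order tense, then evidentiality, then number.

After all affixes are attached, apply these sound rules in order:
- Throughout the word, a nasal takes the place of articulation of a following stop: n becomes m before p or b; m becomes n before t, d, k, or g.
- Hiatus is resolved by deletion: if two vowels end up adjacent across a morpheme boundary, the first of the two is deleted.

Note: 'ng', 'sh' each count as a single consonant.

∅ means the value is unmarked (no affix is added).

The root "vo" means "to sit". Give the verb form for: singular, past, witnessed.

vishe

Attach tense past -ish → voish.
evidentiality = witnessed: zero marking, form stays voish.
Attach number singular -e → voishe.
Nasal assimilation: no change.
Apply vowel deletion: voishe → vishe.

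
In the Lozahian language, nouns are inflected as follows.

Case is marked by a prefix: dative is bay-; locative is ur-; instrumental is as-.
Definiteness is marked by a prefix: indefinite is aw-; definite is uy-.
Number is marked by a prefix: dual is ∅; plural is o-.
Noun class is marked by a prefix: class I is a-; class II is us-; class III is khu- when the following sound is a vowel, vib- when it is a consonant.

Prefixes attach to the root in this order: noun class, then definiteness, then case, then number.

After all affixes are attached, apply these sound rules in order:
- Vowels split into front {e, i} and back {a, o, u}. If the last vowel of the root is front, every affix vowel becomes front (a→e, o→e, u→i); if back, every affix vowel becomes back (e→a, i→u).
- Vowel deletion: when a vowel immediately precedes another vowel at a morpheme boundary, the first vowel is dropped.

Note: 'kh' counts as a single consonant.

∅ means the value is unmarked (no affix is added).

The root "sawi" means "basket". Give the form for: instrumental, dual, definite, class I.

Attach noun class class I a- → asawi.
Attach definiteness definite uy- → uyasawi.
Attach case instrumental as- → asuyasawi.
number = dual: zero marking, form stays asuyasawi.
Apply vowel harmony: asuyasawi → esiyesawi.
Vowel deletion: no change.

esiyesawi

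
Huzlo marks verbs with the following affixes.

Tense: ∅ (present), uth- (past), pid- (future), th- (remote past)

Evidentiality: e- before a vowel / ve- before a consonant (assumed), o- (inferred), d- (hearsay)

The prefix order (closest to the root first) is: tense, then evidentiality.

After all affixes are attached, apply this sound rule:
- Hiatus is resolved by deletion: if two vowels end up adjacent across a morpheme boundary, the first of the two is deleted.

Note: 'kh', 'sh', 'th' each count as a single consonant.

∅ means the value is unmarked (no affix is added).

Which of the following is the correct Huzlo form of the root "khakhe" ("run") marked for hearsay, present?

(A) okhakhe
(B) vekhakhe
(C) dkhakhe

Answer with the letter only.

C

tense = present: zero marking, form stays khakhe.
Attach evidentiality hearsay d- → dkhakhe.
Vowel deletion: no change.
So the correct form is dkhakhe, option (C).
(B) vekhakhe is wrong: it uses assumed instead of hearsay for evidentiality.
(A) okhakhe is wrong: it uses inferred instead of hearsay for evidentiality.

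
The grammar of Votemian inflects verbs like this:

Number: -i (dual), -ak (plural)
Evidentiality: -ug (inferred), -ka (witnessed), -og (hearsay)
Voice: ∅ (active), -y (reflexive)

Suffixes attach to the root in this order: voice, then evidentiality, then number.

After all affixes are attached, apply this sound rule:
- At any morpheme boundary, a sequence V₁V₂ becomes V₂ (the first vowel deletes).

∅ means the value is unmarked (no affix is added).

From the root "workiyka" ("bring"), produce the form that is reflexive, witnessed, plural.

Attach voice reflexive -y → workiykay.
Attach evidentiality witnessed -ka → workiykayka.
Attach number plural -ak → workiykaykaak.
Apply vowel deletion: workiykaykaak → workiykaykak.

workiykaykak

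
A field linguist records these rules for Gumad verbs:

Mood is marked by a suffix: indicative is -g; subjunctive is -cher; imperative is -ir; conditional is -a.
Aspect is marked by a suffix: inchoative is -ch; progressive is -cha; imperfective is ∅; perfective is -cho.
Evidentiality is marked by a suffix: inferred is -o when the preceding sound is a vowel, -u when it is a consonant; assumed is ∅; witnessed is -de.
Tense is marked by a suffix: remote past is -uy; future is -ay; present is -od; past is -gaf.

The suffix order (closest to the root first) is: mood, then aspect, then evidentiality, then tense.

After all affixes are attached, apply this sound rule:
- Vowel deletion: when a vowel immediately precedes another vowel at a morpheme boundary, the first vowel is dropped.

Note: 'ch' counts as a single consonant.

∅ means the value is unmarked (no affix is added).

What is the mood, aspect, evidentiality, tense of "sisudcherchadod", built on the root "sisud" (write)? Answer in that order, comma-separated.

subjunctive, progressive, witnessed, present

Segment: sisud-cher-cha-de-od.
mood: -cher → subjunctive.
aspect: -cha → progressive.
evidentiality: -de → witnessed.
tense: -od → present.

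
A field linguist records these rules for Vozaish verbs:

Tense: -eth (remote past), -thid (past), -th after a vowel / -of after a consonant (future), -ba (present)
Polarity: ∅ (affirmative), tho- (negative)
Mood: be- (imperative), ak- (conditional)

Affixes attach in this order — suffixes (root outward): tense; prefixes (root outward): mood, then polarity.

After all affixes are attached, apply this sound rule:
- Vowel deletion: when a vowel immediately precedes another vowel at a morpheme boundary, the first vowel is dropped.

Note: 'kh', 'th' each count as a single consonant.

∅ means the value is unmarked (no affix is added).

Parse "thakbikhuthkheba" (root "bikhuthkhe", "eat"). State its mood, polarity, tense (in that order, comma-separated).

conditional, negative, present

Segment: tho-ak-bikhuthkhe-ba.
mood: ak- → conditional.
polarity: tho- → negative.
tense: -ba → present.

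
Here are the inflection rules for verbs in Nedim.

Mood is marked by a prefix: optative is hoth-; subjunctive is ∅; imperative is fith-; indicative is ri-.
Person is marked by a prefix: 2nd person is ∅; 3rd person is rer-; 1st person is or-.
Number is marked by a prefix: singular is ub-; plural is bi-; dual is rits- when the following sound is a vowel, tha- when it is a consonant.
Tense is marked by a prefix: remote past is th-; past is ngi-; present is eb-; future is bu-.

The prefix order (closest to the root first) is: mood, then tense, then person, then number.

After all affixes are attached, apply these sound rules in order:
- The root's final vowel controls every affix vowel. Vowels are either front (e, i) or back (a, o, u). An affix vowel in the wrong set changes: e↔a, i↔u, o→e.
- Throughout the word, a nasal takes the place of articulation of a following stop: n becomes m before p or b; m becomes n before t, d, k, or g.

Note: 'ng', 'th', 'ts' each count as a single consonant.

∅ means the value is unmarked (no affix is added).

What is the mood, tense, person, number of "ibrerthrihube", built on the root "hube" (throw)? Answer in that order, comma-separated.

Segment: ub-rer-th-ri-hube.
mood: ri- → indicative.
tense: th- → remote past.
person: rer- → 3rd person.
number: ub- → singular.

indicative, remote past, 3rd person, singular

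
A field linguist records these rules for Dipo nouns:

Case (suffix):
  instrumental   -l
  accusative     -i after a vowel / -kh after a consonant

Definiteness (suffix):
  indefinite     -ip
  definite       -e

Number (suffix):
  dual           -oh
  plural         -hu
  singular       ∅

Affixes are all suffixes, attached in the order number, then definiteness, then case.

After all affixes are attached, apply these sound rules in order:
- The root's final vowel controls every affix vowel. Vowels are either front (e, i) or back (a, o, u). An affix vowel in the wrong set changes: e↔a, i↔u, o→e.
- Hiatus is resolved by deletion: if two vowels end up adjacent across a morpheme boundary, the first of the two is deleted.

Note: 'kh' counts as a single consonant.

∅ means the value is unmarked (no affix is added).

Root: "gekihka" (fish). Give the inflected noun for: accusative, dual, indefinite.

gekihkohupkh

Attach number dual -oh → gekihkaoh.
Attach definiteness indefinite -ip → gekihkaohip.
Attach case accusative -kh (after consonant 'p') → gekihkaohipkh.
Apply vowel harmony: gekihkaohipkh → gekihkaohupkh.
Apply vowel deletion: gekihkaohupkh → gekihkohupkh.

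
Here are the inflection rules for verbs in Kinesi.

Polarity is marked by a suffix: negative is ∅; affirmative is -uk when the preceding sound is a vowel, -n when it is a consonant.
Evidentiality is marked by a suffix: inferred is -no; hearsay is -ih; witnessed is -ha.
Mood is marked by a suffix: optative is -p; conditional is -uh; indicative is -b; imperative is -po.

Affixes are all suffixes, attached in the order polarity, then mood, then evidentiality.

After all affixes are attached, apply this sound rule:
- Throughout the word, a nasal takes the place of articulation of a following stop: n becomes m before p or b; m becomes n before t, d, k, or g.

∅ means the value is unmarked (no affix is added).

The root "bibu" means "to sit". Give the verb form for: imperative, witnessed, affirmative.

bibuukpoha

Attach polarity affirmative -uk (after vowel 'u') → bibuuk.
Attach mood imperative -po → bibuukpo.
Attach evidentiality witnessed -ha → bibuukpoha.
Nasal assimilation: no change.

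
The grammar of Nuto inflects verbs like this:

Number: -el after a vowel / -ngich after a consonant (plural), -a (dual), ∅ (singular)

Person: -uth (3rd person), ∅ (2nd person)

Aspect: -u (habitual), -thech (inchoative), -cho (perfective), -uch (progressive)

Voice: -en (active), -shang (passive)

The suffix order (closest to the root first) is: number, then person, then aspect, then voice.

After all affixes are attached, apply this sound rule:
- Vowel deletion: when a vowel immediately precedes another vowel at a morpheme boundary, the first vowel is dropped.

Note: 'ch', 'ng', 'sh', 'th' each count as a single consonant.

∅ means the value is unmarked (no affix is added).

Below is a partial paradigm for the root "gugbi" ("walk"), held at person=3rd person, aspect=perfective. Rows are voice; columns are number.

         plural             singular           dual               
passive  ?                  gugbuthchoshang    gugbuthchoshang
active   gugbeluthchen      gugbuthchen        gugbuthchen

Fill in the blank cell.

Attach number plural -el (after vowel 'i') → gugbiel.
Attach person 3rd person -uth → gugbieluth.
Attach aspect perfective -cho → gugbieluthcho.
Attach voice passive -shang → gugbieluthchoshang.
Apply vowel deletion: gugbieluthchoshang → gugbeluthchoshang.

gugbeluthchoshang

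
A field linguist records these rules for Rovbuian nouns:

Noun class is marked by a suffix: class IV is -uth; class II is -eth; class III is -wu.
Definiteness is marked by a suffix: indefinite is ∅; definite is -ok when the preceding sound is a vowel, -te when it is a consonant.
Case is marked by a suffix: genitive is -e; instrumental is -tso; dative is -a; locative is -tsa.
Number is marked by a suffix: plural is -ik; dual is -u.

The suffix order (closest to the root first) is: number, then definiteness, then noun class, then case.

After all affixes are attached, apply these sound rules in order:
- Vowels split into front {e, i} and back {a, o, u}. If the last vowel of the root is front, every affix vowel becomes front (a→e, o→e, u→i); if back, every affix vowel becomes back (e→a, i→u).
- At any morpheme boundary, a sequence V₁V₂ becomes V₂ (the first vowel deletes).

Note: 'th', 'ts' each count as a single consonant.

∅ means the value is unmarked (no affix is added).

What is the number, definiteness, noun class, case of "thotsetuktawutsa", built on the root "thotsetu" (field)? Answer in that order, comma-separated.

Segment: thotsetu-ik-te-wu-tsa.
number: -ik → plural.
definiteness: -ok/te → definite.
noun class: -wu → class III.
case: -tsa → locative.

plural, definite, class III, locative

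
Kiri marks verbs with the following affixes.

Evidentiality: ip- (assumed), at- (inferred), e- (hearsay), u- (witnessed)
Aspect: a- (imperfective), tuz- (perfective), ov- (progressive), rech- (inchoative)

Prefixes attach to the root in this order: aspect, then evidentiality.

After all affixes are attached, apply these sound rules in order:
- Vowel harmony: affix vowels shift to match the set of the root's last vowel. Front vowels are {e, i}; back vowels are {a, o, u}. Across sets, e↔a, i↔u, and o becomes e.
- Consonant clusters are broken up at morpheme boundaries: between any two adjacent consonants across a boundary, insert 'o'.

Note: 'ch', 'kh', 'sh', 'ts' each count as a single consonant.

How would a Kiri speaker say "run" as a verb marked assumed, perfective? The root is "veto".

Attach aspect perfective tuz- → tuzveto.
Attach evidentiality assumed ip- → iptuzveto.
Apply vowel harmony: iptuzveto → uptuzveto.
Apply epenthesis: uptuzveto → upotuzoveto.

upotuzoveto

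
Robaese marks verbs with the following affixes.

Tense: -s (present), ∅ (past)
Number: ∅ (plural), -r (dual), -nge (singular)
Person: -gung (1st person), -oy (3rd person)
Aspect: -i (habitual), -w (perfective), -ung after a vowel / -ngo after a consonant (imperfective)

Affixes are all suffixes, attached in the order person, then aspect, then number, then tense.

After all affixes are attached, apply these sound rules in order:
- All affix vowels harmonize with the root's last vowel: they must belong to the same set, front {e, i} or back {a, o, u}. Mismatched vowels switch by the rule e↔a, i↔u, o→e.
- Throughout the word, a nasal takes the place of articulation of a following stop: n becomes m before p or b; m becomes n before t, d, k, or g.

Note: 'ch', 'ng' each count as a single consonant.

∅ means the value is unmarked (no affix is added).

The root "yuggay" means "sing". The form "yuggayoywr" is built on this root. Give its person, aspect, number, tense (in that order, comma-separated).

Segment: yuggay-oy-w-r.
person: -oy → 3rd person.
aspect: -w → perfective.
number: -r → dual.
tense: ∅ → past.

3rd person, perfective, dual, past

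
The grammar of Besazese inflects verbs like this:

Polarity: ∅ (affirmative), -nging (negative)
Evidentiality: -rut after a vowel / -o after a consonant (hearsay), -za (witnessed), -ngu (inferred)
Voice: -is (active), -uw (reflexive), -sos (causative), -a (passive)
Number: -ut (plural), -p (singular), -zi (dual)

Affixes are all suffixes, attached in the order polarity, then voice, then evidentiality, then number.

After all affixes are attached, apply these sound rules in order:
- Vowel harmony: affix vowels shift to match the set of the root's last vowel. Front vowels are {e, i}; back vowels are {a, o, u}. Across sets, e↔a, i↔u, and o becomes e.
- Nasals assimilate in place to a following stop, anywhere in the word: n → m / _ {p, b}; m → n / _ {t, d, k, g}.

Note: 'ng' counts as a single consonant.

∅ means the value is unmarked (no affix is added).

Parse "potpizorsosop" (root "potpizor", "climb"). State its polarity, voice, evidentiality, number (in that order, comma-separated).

Segment: potpizor-sos-o-p.
polarity: ∅ → affirmative.
voice: -sos → causative.
evidentiality: -rut/o → hearsay.
number: -p → singular.

affirmative, causative, hearsay, singular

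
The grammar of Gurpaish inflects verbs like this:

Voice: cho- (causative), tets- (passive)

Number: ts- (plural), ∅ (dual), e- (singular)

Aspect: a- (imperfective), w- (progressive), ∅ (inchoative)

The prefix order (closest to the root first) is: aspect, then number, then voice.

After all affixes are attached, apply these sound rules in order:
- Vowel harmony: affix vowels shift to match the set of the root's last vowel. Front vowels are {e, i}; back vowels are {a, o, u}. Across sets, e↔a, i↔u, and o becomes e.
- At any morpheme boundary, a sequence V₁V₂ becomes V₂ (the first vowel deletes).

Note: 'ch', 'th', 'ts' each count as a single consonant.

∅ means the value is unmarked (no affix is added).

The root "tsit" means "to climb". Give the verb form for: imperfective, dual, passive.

Attach aspect imperfective a- → atsit.
number = dual: zero marking, form stays atsit.
Attach voice passive tets- → tetsatsit.
Apply vowel harmony: tetsatsit → tetsetsit.
Vowel deletion: no change.

tetsetsit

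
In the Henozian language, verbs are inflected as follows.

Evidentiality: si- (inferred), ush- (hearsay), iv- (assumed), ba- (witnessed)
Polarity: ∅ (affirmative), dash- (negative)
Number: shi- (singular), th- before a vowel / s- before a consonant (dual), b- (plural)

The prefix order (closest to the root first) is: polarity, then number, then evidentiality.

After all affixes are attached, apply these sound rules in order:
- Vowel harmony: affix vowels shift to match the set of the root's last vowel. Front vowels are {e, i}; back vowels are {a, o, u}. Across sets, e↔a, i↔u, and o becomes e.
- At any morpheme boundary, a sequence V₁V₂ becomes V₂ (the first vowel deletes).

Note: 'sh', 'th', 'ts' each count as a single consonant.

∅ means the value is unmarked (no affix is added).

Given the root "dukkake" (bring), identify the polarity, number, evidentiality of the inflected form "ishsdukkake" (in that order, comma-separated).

Segment: ush-s-dukkake.
polarity: ∅ → affirmative.
number: th/s- → dual.
evidentiality: ush- → hearsay.

affirmative, dual, hearsay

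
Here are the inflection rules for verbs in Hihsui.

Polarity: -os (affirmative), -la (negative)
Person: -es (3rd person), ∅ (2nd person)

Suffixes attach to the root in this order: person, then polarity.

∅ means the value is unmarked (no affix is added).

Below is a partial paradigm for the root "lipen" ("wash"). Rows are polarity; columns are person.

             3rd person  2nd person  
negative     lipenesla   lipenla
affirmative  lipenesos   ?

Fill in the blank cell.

lipenos

person = 2nd person: zero marking, form stays lipen.
Attach polarity affirmative -os → lipenos.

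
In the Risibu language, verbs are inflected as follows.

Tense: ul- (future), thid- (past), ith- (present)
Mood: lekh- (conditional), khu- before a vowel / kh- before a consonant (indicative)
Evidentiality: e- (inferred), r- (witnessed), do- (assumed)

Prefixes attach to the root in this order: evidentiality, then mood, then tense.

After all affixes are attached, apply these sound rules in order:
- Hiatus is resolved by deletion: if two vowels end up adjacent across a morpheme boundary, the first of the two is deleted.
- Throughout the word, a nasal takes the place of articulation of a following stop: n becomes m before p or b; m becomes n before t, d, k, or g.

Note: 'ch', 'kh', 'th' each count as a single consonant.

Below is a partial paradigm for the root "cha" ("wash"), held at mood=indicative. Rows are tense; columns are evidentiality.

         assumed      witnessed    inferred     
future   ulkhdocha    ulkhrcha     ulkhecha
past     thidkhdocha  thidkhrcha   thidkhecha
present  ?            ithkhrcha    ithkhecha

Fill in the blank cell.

ithkhdocha

Attach evidentiality assumed do- → docha.
Attach mood indicative kh- (before consonant 'd') → khdocha.
Attach tense present ith- → ithkhdocha.
Vowel deletion: no change.
Nasal assimilation: no change.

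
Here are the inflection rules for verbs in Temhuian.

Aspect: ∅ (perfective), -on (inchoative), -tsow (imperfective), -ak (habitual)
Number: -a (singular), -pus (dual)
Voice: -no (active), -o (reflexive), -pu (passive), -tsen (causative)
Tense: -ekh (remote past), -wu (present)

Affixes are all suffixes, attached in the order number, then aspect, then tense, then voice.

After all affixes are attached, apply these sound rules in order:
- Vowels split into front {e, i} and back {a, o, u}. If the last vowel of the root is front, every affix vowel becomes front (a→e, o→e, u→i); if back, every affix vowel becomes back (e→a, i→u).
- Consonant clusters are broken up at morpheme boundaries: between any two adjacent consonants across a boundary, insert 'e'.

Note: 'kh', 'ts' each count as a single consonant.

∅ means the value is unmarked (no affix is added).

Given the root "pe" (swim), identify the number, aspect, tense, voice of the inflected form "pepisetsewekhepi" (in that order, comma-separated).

dual, imperfective, remote past, passive

Segment: pe-pus-tsow-ekh-pu.
number: -pus → dual.
aspect: -tsow → imperfective.
tense: -ekh → remote past.
voice: -pu → passive.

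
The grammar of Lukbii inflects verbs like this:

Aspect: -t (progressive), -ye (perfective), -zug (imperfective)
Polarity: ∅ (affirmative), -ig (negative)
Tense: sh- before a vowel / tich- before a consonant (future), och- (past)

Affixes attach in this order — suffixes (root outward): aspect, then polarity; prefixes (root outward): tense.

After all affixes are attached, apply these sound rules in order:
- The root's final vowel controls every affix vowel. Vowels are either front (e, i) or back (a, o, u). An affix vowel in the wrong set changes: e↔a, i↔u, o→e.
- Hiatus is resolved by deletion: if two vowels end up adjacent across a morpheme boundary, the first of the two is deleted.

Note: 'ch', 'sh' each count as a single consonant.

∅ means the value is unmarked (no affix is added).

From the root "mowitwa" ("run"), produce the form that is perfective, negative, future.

tuchmowitwayug

Attach aspect perfective -ye → mowitwaye.
Attach tense future tich- (before consonant 'm') → tichmowitwaye.
Attach polarity negative -ig → tichmowitwayeig.
Apply vowel harmony: tichmowitwayeig → tuchmowitwayaug.
Apply vowel deletion: tuchmowitwayaug → tuchmowitwayug.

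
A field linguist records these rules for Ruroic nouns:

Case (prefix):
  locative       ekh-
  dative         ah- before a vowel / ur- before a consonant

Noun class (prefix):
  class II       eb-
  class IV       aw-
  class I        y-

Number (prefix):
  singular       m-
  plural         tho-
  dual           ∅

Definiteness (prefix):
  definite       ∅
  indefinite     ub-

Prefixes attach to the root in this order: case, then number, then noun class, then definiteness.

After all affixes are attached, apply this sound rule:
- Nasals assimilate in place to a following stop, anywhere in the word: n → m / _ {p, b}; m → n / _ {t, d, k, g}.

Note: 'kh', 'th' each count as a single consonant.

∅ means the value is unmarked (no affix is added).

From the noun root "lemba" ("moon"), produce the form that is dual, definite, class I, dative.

Attach case dative ur- (before consonant 'l') → urlemba.
number = dual: zero marking, form stays urlemba.
Attach noun class class I y- → yurlemba.
definiteness = definite: zero marking, form stays yurlemba.
Nasal assimilation: no change.

yurlemba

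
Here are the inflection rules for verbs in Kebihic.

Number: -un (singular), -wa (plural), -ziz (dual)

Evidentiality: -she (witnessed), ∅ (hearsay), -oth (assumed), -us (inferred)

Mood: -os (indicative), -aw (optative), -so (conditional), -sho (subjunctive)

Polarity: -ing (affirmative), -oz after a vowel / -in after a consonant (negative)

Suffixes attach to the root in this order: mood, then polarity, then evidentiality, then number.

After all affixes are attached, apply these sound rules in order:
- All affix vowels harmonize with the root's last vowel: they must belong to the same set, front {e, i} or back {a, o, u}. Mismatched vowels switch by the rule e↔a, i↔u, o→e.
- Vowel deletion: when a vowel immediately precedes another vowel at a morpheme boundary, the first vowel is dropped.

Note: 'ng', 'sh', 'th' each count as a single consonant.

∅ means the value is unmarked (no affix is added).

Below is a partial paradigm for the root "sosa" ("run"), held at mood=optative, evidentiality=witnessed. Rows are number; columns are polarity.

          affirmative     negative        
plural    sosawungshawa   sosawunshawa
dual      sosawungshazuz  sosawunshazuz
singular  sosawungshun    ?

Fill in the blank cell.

sosawunshun

Attach mood optative -aw → sosaaw.
Attach polarity negative -in (after consonant 'w') → sosaawin.
Attach evidentiality witnessed -she → sosaawinshe.
Attach number singular -un → sosaawinsheun.
Apply vowel harmony: sosaawinsheun → sosaawunshaun.
Apply vowel deletion: sosaawunshaun → sosawunshun.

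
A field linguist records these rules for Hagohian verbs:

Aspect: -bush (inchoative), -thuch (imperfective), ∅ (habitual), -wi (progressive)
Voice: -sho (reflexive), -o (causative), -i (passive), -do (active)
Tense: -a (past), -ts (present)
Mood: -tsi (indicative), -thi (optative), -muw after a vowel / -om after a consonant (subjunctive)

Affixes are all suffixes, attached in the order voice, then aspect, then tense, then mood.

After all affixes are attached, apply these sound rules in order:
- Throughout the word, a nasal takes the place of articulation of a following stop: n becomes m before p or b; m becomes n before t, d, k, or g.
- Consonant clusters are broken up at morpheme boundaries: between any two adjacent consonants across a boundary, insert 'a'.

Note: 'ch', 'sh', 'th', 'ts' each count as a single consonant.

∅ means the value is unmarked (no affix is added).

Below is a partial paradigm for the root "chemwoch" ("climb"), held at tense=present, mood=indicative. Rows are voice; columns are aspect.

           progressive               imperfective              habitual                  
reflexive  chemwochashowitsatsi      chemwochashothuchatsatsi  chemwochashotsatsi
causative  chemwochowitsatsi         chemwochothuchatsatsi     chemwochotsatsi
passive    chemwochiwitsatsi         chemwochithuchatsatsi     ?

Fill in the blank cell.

chemwochitsatsi

Attach voice passive -i → chemwochi.
aspect = habitual: zero marking, form stays chemwochi.
Attach tense present -ts → chemwochits.
Attach mood indicative -tsi → chemwochitstsi.
Nasal assimilation: no change.
Apply epenthesis: chemwochitstsi → chemwochitsatsi.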